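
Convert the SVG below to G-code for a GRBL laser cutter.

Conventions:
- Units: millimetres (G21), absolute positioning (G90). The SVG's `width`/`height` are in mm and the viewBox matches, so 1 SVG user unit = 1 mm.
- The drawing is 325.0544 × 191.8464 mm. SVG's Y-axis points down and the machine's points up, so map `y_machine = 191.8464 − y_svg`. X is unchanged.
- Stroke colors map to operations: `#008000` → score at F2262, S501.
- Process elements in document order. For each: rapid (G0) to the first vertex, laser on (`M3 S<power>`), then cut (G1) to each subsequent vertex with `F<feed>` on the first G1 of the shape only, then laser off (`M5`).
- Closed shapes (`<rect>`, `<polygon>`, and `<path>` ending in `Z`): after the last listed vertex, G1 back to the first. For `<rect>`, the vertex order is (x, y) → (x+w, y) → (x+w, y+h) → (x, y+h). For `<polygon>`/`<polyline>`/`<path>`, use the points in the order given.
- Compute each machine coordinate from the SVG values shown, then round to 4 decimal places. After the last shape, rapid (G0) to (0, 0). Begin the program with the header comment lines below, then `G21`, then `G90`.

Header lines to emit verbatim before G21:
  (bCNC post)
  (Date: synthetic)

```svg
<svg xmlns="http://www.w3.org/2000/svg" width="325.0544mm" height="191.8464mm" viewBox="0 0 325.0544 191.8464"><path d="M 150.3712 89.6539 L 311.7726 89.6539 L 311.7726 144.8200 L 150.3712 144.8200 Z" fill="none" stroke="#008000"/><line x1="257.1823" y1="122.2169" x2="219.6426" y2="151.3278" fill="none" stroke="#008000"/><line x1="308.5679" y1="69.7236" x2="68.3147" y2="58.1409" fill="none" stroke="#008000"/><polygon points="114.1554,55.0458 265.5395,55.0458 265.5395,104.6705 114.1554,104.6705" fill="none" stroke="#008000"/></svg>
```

1 u = 1 mm; y_m = 191.8464 − y.

[1] `<path>` rectangle, #008000→score S501 F2262: (150.3712,102.1925) → (311.7726,102.1925) → (311.7726,47.0264) → (150.3712,47.0264) → (150.3712,102.1925) (closed)

[2] `<line>` line segment, #008000→score S501 F2262: (257.1823,69.6295) → (219.6426,40.5186)

[3] `<line>` line segment, #008000→score S501 F2262: (308.5679,122.1228) → (68.3147,133.7055)

[4] `<polygon>` rectangle, #008000→score S501 F2262: (114.1554,136.8006) → (265.5395,136.8006) → (265.5395,87.1759) → (114.1554,87.1759) → (114.1554,136.8006) (closed)

(bCNC post)
(Date: synthetic)
G21
G90
G0 X150.3712 Y102.1925
M3 S501
G1 X311.7726 Y102.1925 F2262
G1 X311.7726 Y47.0264
G1 X150.3712 Y47.0264
G1 X150.3712 Y102.1925
M5
G0 X257.1823 Y69.6295
M3 S501
G1 X219.6426 Y40.5186 F2262
M5
G0 X308.5679 Y122.1228
M3 S501
G1 X68.3147 Y133.7055 F2262
M5
G0 X114.1554 Y136.8006
M3 S501
G1 X265.5395 Y136.8006 F2262
G1 X265.5395 Y87.1759
G1 X114.1554 Y87.1759
G1 X114.1554 Y136.8006
M5
G0 X0.0000 Y0.0000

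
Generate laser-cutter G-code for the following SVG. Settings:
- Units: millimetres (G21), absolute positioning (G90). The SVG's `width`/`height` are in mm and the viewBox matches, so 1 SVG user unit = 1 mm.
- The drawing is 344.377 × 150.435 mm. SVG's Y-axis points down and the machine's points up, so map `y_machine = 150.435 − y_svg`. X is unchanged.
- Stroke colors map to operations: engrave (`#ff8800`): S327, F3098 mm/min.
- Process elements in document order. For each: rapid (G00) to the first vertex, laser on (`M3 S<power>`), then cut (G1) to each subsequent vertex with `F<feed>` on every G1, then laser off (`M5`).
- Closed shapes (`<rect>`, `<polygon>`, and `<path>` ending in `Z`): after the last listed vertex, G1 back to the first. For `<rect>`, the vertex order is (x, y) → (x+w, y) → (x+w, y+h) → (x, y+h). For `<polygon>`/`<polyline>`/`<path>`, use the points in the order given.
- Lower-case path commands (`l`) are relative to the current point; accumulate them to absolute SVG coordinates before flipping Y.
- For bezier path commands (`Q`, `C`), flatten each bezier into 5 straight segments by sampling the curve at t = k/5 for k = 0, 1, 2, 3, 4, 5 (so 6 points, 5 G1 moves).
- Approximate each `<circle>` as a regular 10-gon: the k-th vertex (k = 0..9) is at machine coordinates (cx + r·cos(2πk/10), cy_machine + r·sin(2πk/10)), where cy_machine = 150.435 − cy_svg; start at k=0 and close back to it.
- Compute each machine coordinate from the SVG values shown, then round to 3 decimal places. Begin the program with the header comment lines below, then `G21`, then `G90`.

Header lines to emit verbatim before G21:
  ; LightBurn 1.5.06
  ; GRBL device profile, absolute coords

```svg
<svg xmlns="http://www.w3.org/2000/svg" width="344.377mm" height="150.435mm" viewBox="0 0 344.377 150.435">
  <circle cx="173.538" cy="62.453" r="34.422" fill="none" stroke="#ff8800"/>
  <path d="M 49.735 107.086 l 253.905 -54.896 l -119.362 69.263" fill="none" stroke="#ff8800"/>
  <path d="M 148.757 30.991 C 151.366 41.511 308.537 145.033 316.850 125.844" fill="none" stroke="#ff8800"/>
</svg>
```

; LightBurn 1.5.06
; GRBL device profile, absolute coords
G21
G90
G00 X207.960 Y87.982
M3 S327
G1 X201.386 Y108.215 F3098
G1 X184.175 Y120.719 F3098
G1 X162.901 Y120.719 F3098
G1 X145.690 Y108.215 F3098
G1 X139.116 Y87.982 F3098
G1 X145.690 Y67.749 F3098
G1 X162.901 Y55.245 F3098
G1 X184.175 Y55.245 F3098
G1 X201.386 Y67.749 F3098
G1 X207.960 Y87.982 F3098
M5
G00 X49.735 Y43.349
M3 S327
G1 X303.640 Y98.245 F3098
G1 X184.278 Y28.982 F3098
M5
G00 X148.757 Y119.444
M3 S327
G1 X166.442 Y103.697 F3098
G1 X206.659 Y75.985 F3098
G1 X254.841 Y46.660 F3098
G1 X296.427 Y26.077 F3098
G1 X316.850 Y24.591 F3098
M5

viewBox `0 0 344.377 150.435` with mm width/height → 1 unit = 1 mm. Flip: y_m = 150.435 − y_svg.

**Shape 1** — `<circle>` circle, stroke `#ff8800` → engrave (S327, F3098). Machine vertices: (207.960,87.982) → (201.386,108.215) → (184.175,120.719) → (162.901,120.719) → (145.690,108.215) → (139.116,87.982) → (145.690,67.749) → (162.901,55.245) → (184.175,55.245) → (201.386,67.749) → (207.960,87.982). Closed: final G1 returns to the first vertex.

**Shape 2** — `<path>` open polyline, stroke `#ff8800` → engrave (S327, F3098). Machine vertices: (49.735,43.349) → (303.640,98.245) → (184.278,28.982). Open path.

**Shape 3** — `<path>` cubic bezier, stroke `#ff8800` → engrave (S327, F3098). Control points (SVG): P0=(148.757,30.991), P1=(151.366,41.511), P2=(308.537,145.033), P3=(316.850,125.844); sampled at t=k/5. Machine vertices: (148.757,119.444) → (166.442,103.697) → (206.659,75.985) → (254.841,46.660) → (296.427,26.077) → (316.850,24.591). Open path.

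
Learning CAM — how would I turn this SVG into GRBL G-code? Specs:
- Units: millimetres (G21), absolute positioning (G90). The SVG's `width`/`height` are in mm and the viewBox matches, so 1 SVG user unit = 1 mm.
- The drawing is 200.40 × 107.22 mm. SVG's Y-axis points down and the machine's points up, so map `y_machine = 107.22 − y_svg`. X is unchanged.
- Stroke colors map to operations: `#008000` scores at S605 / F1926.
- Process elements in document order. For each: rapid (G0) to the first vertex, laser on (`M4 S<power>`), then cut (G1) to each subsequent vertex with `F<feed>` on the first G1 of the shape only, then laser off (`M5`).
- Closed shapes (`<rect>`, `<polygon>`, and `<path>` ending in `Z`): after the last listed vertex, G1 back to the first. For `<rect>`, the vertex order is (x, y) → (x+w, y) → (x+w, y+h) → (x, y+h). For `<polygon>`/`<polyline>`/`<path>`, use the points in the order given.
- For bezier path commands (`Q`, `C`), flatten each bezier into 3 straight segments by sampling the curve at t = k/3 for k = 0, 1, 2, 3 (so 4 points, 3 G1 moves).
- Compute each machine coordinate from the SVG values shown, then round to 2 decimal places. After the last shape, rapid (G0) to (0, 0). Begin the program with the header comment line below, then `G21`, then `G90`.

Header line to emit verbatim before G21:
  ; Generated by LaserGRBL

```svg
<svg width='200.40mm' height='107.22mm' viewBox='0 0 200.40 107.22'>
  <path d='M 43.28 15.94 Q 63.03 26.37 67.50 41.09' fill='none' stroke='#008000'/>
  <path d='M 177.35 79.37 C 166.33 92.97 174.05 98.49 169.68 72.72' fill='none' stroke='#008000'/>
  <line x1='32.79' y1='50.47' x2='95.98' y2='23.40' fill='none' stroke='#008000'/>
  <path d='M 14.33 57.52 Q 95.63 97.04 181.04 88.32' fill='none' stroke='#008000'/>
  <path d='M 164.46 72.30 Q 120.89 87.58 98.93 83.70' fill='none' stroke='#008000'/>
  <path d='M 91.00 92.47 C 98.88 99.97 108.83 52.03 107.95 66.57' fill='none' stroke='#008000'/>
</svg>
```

; Generated by LaserGRBL
G21
G90
G0 X43.28 Y91.28
M4 S605
G1 X54.75 Y83.85 F1926
G1 X62.82 Y75.47
G1 X67.50 Y66.13
M5
G0 X177.35 Y27.85
M4 S605
G1 X171.43 Y17.80 F1926
G1 X171.16 Y18.30
G1 X169.68 Y34.50
M5
G0 X32.79 Y56.75
M4 S605
G1 X95.98 Y83.82 F1926
M5
G0 X14.33 Y49.70
M4 S605
G1 X68.99 Y28.71 F1926
G1 X124.56 Y18.45
G1 X181.04 Y18.90
M5
G0 X164.46 Y34.92
M4 S605
G1 X137.81 Y26.86 F1926
G1 X115.97 Y23.06
G1 X98.93 Y23.52
M5
G0 X91.00 Y14.75
M4 S605
G1 X99.09 Y21.36 F1926
G1 X105.70 Y38.73
G1 X107.95 Y40.65
M5
G0 X0.00 Y0.00

Since the viewBox matches the mm dimensions, user units are millimetres directly. The only transform is the Y-flip y_m = 107.22 − y_svg.

Shape 1 is a quadratic bezier drawn with `<path>`. Its stroke #008000 means score at S605, F1926. After flipping Y the toolpath is (43.28,91.28) → (54.75,83.85) → (62.82,75.47) → (67.50,66.13).

Shape 2 is a cubic bezier drawn with `<path>`. Its stroke #008000 means score at S605, F1926. After flipping Y the toolpath is (177.35,27.85) → (171.43,17.80) → (171.16,18.30) → (169.68,34.50).

Shape 3 is a line segment drawn with `<line>`. Its stroke #008000 means score at S605, F1926. After flipping Y the toolpath is (32.79,56.75) → (95.98,83.82).

Shape 4 is a quadratic bezier drawn with `<path>`. Its stroke #008000 means score at S605, F1926. After flipping Y the toolpath is (14.33,49.70) → (68.99,28.71) → (124.56,18.45) → (181.04,18.90).

Shape 5 is a quadratic bezier drawn with `<path>`. Its stroke #008000 means score at S605, F1926. After flipping Y the toolpath is (164.46,34.92) → (137.81,26.86) → (115.97,23.06) → (98.93,23.52).

Shape 6 is a cubic bezier drawn with `<path>`. Its stroke #008000 means score at S605, F1926. After flipping Y the toolpath is (91.00,14.75) → (99.09,21.36) → (105.70,38.73) → (107.95,40.65).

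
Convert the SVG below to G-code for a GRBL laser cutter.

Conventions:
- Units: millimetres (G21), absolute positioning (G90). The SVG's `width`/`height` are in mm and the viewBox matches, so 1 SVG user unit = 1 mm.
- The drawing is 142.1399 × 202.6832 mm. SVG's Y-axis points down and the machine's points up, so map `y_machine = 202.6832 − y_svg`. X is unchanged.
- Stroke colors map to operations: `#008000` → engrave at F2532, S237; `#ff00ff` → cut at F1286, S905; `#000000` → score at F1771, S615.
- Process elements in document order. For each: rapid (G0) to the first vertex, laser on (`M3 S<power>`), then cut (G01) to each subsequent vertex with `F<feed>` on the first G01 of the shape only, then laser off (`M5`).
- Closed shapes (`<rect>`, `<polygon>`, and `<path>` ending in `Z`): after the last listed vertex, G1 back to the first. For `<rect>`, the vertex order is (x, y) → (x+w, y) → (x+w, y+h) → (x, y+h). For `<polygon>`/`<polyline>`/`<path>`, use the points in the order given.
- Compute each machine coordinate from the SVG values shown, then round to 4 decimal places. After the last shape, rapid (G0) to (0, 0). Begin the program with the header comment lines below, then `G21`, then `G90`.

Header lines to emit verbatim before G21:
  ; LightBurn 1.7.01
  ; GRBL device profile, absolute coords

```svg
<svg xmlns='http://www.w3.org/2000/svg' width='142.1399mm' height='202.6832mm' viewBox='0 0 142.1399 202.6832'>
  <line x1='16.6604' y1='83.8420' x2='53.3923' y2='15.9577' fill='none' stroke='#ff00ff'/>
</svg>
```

Since the viewBox matches the mm dimensions, user units are millimetres directly. The only transform is the Y-flip y_m = 202.6832 − y_svg.

Shape 1 is a line segment drawn with `<line>`. Its stroke #ff00ff means cut at S905, F1286. After flipping Y the toolpath is (16.6604,118.8412) → (53.3923,186.7255).

; LightBurn 1.7.01
; GRBL device profile, absolute coords
G21
G90
G0 X16.6604 Y118.8412
M3 S905
G01 X53.3923 Y186.7255 F1286
M5
G0 X0.0000 Y0.0000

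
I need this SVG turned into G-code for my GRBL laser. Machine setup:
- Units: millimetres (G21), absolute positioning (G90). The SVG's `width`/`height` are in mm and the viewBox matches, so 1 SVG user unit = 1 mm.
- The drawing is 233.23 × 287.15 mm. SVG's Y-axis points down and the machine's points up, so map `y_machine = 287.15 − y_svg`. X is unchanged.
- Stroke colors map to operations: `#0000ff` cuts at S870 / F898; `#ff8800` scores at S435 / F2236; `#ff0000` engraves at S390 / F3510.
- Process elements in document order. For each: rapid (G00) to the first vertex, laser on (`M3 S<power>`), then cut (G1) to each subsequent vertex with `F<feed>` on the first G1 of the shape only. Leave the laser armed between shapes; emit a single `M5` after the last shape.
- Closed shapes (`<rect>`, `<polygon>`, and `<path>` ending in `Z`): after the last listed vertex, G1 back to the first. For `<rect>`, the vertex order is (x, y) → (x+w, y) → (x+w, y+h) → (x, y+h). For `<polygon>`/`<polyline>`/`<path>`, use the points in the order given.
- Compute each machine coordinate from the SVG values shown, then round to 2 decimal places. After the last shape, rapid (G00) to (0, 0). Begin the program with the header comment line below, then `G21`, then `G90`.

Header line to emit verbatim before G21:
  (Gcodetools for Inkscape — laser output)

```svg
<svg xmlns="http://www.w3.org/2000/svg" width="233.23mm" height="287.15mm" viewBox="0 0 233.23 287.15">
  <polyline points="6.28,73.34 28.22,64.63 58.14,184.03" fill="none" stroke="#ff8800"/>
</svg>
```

Since the viewBox matches the mm dimensions, user units are millimetres directly. The only transform is the Y-flip y_m = 287.15 − y_svg.

Shape 1 is a open polyline drawn with `<polyline>`. Its stroke #ff8800 means score at S435, F2236. After flipping Y the toolpath is (6.28,213.81) → (28.22,222.52) → (58.14,103.12).

(Gcodetools for Inkscape — laser output)
G21
G90
G00 X6.28 Y213.81
M3 S435
G1 X28.22 Y222.52 F2236
G1 X58.14 Y103.12
M5
G00 X0.00 Y0.00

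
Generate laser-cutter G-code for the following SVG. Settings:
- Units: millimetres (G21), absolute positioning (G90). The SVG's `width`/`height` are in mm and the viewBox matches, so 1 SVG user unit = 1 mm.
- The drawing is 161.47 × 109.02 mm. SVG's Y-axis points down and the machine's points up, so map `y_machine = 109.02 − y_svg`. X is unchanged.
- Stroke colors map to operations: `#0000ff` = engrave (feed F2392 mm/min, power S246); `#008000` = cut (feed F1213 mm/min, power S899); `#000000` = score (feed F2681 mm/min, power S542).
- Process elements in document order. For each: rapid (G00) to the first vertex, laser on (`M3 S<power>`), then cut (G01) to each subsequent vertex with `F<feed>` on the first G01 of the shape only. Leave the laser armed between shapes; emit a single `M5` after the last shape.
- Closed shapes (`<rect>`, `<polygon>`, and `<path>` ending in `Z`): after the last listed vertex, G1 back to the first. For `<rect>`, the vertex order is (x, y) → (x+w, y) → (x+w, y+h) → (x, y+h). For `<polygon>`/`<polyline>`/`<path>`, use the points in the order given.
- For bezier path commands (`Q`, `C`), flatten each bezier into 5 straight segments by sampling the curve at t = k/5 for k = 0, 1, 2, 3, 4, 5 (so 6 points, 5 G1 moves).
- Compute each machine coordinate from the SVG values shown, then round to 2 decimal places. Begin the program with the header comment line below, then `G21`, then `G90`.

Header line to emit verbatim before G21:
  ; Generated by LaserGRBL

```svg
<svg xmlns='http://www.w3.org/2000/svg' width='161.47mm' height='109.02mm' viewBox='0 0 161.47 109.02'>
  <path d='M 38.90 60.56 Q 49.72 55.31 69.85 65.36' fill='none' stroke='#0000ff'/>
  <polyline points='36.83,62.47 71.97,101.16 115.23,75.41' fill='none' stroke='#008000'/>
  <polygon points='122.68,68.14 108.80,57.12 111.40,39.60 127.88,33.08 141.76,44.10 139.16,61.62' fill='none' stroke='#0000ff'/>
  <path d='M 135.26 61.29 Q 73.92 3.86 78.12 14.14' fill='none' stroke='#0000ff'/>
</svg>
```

; Generated by LaserGRBL
G21
G90
G00 X38.90 Y48.46
M3 S246
G01 X43.60 Y49.95 F2392
G01 X49.05 Y50.21
G01 X55.24 Y49.25
G01 X62.17 Y47.07
G01 X69.85 Y43.66
G00 X36.83 Y46.55
M3 S899
G01 X71.97 Y7.86 F1213
G01 X115.23 Y33.61
G00 X122.68 Y40.88
M3 S246
G01 X108.80 Y51.90 F2392
G01 X111.40 Y69.42
G01 X127.88 Y75.94
G01 X141.76 Y64.92
G01 X139.16 Y47.40
G01 X122.68 Y40.88
G00 X135.26 Y47.73
M3 S246
G01 X113.35 Y67.99 F2392
G01 X96.67 Y82.84
G01 X85.25 Y92.27
G01 X79.06 Y96.28
G01 X78.12 Y94.88
M5

Since the viewBox matches the mm dimensions, user units are millimetres directly. The only transform is the Y-flip y_m = 109.02 − y_svg.

Shape 1 is a quadratic bezier drawn with `<path>`. Its stroke #0000ff means engrave at S246, F2392. After flipping Y the toolpath is (38.90,48.46) → (43.60,49.95) → (49.05,50.21) → (55.24,49.25) → (62.17,47.07) → (69.85,43.66).

Shape 2 is a open polyline drawn with `<polyline>`. Its stroke #008000 means cut at S899, F1213. After flipping Y the toolpath is (36.83,46.55) → (71.97,7.86) → (115.23,33.61).

Shape 3 is a regular polygon drawn with `<polygon>`. Its stroke #0000ff means engrave at S246, F2392. After flipping Y the toolpath is (122.68,40.88) → (108.80,51.90) → (111.40,69.42) → (127.88,75.94) → (141.76,64.92) → (139.16,47.40) → (122.68,40.88), returning to the start.

Shape 4 is a quadratic bezier drawn with `<path>`. Its stroke #0000ff means engrave at S246, F2392. After flipping Y the toolpath is (135.26,47.73) → (113.35,67.99) → (96.67,82.84) → (85.25,92.27) → (79.06,96.28) → (78.12,94.88).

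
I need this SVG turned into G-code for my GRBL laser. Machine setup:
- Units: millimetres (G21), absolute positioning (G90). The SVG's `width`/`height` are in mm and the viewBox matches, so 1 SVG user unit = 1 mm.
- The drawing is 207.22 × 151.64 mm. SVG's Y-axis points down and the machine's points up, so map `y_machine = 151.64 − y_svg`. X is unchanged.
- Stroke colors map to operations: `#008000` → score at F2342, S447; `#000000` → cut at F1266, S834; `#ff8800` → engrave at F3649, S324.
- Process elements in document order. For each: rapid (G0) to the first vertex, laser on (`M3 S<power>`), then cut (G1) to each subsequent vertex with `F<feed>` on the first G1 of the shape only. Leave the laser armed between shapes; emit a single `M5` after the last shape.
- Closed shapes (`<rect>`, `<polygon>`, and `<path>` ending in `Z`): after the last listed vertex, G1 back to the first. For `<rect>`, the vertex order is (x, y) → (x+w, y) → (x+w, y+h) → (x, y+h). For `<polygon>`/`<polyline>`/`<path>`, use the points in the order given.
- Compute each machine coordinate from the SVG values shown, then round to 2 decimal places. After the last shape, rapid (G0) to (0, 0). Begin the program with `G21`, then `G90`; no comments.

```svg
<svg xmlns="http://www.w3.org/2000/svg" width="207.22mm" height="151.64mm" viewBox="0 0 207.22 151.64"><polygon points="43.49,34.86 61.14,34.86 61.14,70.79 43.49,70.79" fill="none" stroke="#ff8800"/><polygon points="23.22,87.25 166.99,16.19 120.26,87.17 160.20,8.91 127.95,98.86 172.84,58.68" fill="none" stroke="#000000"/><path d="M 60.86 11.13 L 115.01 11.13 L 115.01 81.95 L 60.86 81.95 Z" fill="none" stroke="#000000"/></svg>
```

viewBox `0 0 207.22 151.64` with mm width/height → 1 unit = 1 mm. Flip: y_m = 151.64 − y_svg.

**Shape 1** — `<polygon>` rectangle, stroke `#ff8800` → engrave (S324, F3649). Machine vertices: (43.49,116.78) → (61.14,116.78) → (61.14,80.85) → (43.49,80.85) → (43.49,116.78). Closed: final G1 returns to the first vertex.

**Shape 2** — `<polygon>` closed polygon, stroke `#000000` → cut (S834, F1266). Machine vertices: (23.22,64.39) → (166.99,135.45) → (120.26,64.47) → (160.20,142.73) → (127.95,52.78) → (172.84,92.96) → (23.22,64.39). Closed: final G1 returns to the first vertex.

**Shape 3** — `<path>` rectangle, stroke `#000000` → cut (S834, F1266). Machine vertices: (60.86,140.51) → (115.01,140.51) → (115.01,69.69) → (60.86,69.69) → (60.86,140.51). Closed: final G1 returns to the first vertex.

G21
G90
G0 X43.49 Y116.78
M3 S324
G1 X61.14 Y116.78 F3649
G1 X61.14 Y80.85
G1 X43.49 Y80.85
G1 X43.49 Y116.78
G0 X23.22 Y64.39
M3 S834
G1 X166.99 Y135.45 F1266
G1 X120.26 Y64.47
G1 X160.20 Y142.73
G1 X127.95 Y52.78
G1 X172.84 Y92.96
G1 X23.22 Y64.39
G0 X60.86 Y140.51
M3 S834
G1 X115.01 Y140.51 F1266
G1 X115.01 Y69.69
G1 X60.86 Y69.69
G1 X60.86 Y140.51
M5
G0 X0.00 Y0.00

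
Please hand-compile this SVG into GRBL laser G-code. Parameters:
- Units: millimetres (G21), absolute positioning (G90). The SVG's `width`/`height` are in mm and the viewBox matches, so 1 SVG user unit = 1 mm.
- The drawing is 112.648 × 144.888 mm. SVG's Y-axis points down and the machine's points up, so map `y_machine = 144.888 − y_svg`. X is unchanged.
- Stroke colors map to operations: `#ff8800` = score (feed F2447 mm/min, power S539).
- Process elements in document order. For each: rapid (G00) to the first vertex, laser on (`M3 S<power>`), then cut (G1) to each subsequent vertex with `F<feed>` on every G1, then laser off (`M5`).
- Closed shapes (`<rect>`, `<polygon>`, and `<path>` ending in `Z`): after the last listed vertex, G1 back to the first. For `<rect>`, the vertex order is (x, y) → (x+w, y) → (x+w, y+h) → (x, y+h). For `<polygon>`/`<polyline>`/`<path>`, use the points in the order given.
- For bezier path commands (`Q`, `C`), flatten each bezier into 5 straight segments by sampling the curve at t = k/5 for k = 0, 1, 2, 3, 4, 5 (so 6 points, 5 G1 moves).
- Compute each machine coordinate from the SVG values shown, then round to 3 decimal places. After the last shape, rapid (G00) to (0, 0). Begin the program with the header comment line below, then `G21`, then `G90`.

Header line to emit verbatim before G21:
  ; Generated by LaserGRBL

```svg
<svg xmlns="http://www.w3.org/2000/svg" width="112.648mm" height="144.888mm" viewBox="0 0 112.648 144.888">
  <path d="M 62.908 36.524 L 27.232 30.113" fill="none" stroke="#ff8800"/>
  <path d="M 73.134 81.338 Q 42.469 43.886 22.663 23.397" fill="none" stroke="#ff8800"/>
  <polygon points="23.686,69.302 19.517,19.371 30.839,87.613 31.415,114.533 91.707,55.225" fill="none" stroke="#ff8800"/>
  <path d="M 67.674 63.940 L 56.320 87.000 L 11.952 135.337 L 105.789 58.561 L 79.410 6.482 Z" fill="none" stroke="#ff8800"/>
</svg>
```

; Generated by LaserGRBL
G21
G90
G00 X62.908 Y108.364
M3 S539
G1 X27.232 Y114.775 F2447
M5
G00 X73.134 Y63.550
M3 S539
G1 X61.302 Y77.852 F2447
G1 X50.339 Y90.798 F2447
G1 X40.245 Y102.386 F2447
G1 X31.020 Y112.617 F2447
G1 X22.663 Y121.491 F2447
M5
G00 X23.686 Y75.586
M3 S539
G1 X19.517 Y125.517 F2447
G1 X30.839 Y57.275 F2447
G1 X31.415 Y30.355 F2447
G1 X91.707 Y89.663 F2447
G1 X23.686 Y75.586 F2447
M5
G00 X67.674 Y80.948
M3 S539
G1 X56.320 Y57.888 F2447
G1 X11.952 Y9.551 F2447
G1 X105.789 Y86.327 F2447
G1 X79.410 Y138.406 F2447
G1 X67.674 Y80.948 F2447
M5
G00 X0.000 Y0.000

viewBox `0 0 112.648 144.888` with mm width/height → 1 unit = 1 mm. Flip: y_m = 144.888 − y_svg.

**Shape 1** — `<path>` line segment, stroke `#ff8800` → score (S539, F2447). Machine vertices: (62.908,108.364) → (27.232,114.775). Open path.

**Shape 2** — `<path>` quadratic bezier, stroke `#ff8800` → score (S539, F2447). Control points (SVG): P0=(73.134,81.338), P1=(42.469,43.886), P2=(22.663,23.397); sampled at t=k/5. Machine vertices: (73.134,63.550) → (61.302,77.852) → (50.339,90.798) → (40.245,102.386) → (31.020,112.617) → (22.663,121.491). Open path.

**Shape 3** — `<polygon>` closed polygon, stroke `#ff8800` → score (S539, F2447). Machine vertices: (23.686,75.586) → (19.517,125.517) → (30.839,57.275) → (31.415,30.355) → (91.707,89.663) → (23.686,75.586). Closed: final G1 returns to the first vertex.

**Shape 4** — `<path>` closed polygon, stroke `#ff8800` → score (S539, F2447). Machine vertices: (67.674,80.948) → (56.320,57.888) → (11.952,9.551) → (105.789,86.327) → (79.410,138.406) → (67.674,80.948). Closed: final G1 returns to the first vertex.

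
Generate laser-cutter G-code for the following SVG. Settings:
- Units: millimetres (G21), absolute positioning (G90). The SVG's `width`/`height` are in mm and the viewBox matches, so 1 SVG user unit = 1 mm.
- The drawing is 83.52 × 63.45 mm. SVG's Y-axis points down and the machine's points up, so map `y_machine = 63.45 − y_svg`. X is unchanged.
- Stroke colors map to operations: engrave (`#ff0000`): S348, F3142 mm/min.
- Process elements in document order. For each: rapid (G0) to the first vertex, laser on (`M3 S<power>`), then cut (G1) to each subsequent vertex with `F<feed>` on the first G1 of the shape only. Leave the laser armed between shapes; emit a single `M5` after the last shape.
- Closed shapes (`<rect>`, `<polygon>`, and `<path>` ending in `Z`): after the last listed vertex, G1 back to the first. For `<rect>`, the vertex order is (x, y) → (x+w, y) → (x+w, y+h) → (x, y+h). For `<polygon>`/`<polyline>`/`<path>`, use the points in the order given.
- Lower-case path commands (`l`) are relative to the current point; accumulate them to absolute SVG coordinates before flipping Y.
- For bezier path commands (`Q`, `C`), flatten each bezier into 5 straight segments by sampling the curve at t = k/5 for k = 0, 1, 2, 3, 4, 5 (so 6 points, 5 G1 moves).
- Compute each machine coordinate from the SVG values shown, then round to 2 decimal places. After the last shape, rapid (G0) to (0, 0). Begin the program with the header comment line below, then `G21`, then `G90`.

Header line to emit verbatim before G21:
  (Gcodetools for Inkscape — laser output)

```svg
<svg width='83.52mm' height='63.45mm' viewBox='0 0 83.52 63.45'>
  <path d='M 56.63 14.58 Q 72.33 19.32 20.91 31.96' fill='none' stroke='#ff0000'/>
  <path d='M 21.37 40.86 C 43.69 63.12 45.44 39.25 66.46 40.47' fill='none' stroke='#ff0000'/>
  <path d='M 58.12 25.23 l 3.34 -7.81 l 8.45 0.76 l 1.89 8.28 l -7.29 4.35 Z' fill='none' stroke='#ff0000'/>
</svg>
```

1 u = 1 mm; y_m = 63.45 − y.

[1] `<path>` quadratic bezier, #ff0000→engrave S348 F3142: (56.63,48.87) → (60.23,46.66) → (58.45,43.81) → (51.31,40.34) → (38.79,36.23) → (20.91,31.49)

[2] `<path>` cubic bezier, #ff0000→engrave S348 F3142: (21.37,22.59) → (32.61,14.20) → (40.83,13.46) → (47.94,16.96) → (55.84,21.27) → (66.46,22.98)

[3] `<path>` regular polygon, #ff0000→engrave S348 F3142: (58.12,38.22) → (61.46,46.03) → (69.91,45.27) → (71.80,36.99) → (64.51,32.64) → (58.12,38.22) (closed)

(Gcodetools for Inkscape — laser output)
G21
G90
G0 X56.63 Y48.87
M3 S348
G1 X60.23 Y46.66 F3142
G1 X58.45 Y43.81
G1 X51.31 Y40.34
G1 X38.79 Y36.23
G1 X20.91 Y31.49
G0 X21.37 Y22.59
M3 S348
G1 X32.61 Y14.20 F3142
G1 X40.83 Y13.46
G1 X47.94 Y16.96
G1 X55.84 Y21.27
G1 X66.46 Y22.98
G0 X58.12 Y38.22
M3 S348
G1 X61.46 Y46.03 F3142
G1 X69.91 Y45.27
G1 X71.80 Y36.99
G1 X64.51 Y32.64
G1 X58.12 Y38.22
M5
G0 X0.00 Y0.00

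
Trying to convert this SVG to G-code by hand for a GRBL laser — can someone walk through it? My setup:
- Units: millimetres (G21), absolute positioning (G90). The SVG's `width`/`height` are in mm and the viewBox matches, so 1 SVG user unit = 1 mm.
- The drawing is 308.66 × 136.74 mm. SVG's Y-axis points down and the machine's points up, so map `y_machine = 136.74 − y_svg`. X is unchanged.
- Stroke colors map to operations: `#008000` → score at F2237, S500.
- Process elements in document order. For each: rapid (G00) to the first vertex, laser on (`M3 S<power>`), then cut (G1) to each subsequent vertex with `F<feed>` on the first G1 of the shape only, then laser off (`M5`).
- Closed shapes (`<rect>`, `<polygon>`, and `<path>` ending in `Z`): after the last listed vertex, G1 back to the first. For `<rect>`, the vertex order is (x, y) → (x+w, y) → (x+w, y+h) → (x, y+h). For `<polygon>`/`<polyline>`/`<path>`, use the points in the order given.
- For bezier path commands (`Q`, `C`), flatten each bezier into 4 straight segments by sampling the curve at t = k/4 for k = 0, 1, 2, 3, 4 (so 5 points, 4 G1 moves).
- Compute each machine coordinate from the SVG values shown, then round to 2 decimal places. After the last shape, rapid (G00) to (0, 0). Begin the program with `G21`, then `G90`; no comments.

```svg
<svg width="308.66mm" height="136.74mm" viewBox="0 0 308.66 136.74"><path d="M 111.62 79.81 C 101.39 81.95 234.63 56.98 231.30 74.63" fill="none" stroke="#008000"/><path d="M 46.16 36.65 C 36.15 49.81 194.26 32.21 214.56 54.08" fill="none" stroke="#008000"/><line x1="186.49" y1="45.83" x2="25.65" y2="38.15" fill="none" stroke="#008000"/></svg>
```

viewBox `0 0 308.66 136.74` with mm width/height → 1 unit = 1 mm. Flip: y_m = 136.74 − y_svg.

**Shape 1** — `<path>` cubic bezier, stroke `#008000` → score (S500, F2237). Control points (SVG): P0=(111.62,79.81), P1=(101.39,81.95), P2=(234.63,56.98), P3=(231.30,74.63); sampled at t=k/4. Machine vertices: (111.62,56.93) → (126.47,59.32) → (168.87,65.34) → (212.57,68.45) → (231.30,62.11). Open path.

**Shape 2** — `<path>` cubic bezier, stroke `#008000` → score (S500, F2237). Control points (SVG): P0=(46.16,36.65), P1=(36.15,49.81), P2=(194.26,32.21), P3=(214.56,54.08); sampled at t=k/4. Machine vertices: (46.16,100.09) → (65.39,94.89) → (118.99,94.64) → (178.28,92.76) → (214.56,82.66). Open path.

**Shape 3** — `<line>` line segment, stroke `#008000` → score (S500, F2237). Machine vertices: (186.49,90.91) → (25.65,98.59). Open path.

G21
G90
G00 X111.62 Y56.93
M3 S500
G1 X126.47 Y59.32 F2237
G1 X168.87 Y65.34
G1 X212.57 Y68.45
G1 X231.30 Y62.11
M5
G00 X46.16 Y100.09
M3 S500
G1 X65.39 Y94.89 F2237
G1 X118.99 Y94.64
G1 X178.28 Y92.76
G1 X214.56 Y82.66
M5
G00 X186.49 Y90.91
M3 S500
G1 X25.65 Y98.59 F2237
M5
G00 X0.00 Y0.00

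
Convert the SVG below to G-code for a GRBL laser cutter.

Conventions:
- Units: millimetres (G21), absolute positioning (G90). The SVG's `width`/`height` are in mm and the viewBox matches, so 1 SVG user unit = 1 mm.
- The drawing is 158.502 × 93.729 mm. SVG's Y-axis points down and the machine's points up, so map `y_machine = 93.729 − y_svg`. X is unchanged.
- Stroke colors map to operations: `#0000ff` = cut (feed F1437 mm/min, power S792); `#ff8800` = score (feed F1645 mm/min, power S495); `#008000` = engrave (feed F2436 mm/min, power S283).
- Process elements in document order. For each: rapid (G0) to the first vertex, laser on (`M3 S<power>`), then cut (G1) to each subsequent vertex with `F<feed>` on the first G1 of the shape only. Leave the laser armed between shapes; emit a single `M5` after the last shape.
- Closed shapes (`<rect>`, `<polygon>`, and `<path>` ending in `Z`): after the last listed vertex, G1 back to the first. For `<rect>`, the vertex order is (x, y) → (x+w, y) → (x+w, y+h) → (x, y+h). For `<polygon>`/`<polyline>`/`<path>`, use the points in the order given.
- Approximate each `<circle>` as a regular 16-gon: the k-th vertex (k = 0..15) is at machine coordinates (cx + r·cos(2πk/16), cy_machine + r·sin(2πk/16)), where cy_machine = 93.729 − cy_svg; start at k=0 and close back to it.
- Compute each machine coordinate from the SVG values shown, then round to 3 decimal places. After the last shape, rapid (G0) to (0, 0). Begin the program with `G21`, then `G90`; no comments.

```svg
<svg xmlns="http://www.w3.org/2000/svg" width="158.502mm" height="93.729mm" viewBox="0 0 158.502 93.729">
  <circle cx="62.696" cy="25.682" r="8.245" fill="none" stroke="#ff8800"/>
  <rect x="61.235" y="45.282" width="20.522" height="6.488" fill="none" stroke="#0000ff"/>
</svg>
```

G21
G90
G0 X70.941 Y68.047
M3 S495
G1 X70.313 Y71.202 F1645
G1 X68.526 Y73.877
G1 X65.851 Y75.664
G1 X62.696 Y76.292
G1 X59.541 Y75.664
G1 X56.866 Y73.877
G1 X55.079 Y71.202
G1 X54.451 Y68.047
G1 X55.079 Y64.892
G1 X56.866 Y62.217
G1 X59.541 Y60.430
G1 X62.696 Y59.802
G1 X65.851 Y60.430
G1 X68.526 Y62.217
G1 X70.313 Y64.892
G1 X70.941 Y68.047
G0 X61.235 Y48.447
M3 S792
G1 X81.757 Y48.447 F1437
G1 X81.757 Y41.959
G1 X61.235 Y41.959
G1 X61.235 Y48.447
M5
G0 X0.000 Y0.000

viewBox `0 0 158.502 93.729` with mm width/height → 1 unit = 1 mm. Flip: y_m = 93.729 − y_svg.

**Shape 1** — `<circle>` circle, stroke `#ff8800` → score (S495, F1645). Machine vertices: (70.941,68.047) → (70.313,71.202) → (68.526,73.877) → (65.851,75.664) → (62.696,76.292) → (59.541,75.664) → (56.866,73.877) → (55.079,71.202) → (54.451,68.047) → (55.079,64.892) → (56.866,62.217) → (59.541,60.430) → (62.696,59.802) → (65.851,60.430) → (68.526,62.217) → (70.313,64.892) → (70.941,68.047). Closed: final G1 returns to the first vertex.

**Shape 2** — `<rect>` rectangle, stroke `#0000ff` → cut (S792, F1437). Machine vertices: (61.235,48.447) → (81.757,48.447) → (81.757,41.959) → (61.235,41.959) → (61.235,48.447). Closed: final G1 returns to the first vertex.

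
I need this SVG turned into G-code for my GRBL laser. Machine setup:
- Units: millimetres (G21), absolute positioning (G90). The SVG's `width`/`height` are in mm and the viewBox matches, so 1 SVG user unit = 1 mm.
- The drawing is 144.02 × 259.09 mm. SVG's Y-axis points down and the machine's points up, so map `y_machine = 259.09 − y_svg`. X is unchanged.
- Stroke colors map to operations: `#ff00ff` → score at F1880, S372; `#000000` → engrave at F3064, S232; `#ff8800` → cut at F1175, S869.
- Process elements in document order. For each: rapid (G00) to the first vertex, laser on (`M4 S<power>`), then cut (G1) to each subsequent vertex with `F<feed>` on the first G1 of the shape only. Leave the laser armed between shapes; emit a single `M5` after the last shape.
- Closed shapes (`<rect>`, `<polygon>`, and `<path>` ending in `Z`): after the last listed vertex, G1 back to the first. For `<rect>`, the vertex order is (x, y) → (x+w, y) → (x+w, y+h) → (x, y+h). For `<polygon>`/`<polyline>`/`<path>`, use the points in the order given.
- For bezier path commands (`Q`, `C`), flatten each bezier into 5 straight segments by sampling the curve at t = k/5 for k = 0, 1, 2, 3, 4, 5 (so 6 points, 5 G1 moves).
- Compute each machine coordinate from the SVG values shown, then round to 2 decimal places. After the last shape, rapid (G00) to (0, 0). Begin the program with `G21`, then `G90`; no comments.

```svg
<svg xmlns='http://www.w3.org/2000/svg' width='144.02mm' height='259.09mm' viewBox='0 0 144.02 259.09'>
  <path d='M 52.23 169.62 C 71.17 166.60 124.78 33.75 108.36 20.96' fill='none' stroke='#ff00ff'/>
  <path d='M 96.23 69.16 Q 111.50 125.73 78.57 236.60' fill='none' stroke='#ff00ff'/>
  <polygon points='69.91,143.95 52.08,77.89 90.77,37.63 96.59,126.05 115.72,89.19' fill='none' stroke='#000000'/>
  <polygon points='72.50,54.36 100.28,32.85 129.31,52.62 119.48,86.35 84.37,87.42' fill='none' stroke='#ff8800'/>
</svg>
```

G21
G90
G00 X52.23 Y89.47
M4 S372
G1 X66.92 Y104.86 F1880
G1 X84.90 Y139.42
G1 X101.15 Y181.15
G1 X110.65 Y218.05
G1 X108.36 Y238.13
G00 X96.23 Y189.93
M4 S372
G1 X100.41 Y165.13 F1880
G1 X100.73 Y135.99
G1 X97.20 Y102.50
G1 X89.81 Y64.67
G1 X78.57 Y22.49
G00 X69.91 Y115.14
M4 S232
G1 X52.08 Y181.20 F3064
G1 X90.77 Y221.46
G1 X96.59 Y133.04
G1 X115.72 Y169.90
G1 X69.91 Y115.14
G00 X72.50 Y204.73
M4 S869
G1 X100.28 Y226.24 F1175
G1 X129.31 Y206.47
G1 X119.48 Y172.74
G1 X84.37 Y171.67
G1 X72.50 Y204.73
M5
G00 X0.00 Y0.00

Since the viewBox matches the mm dimensions, user units are millimetres directly. The only transform is the Y-flip y_m = 259.09 − y_svg.

Shape 1 is a cubic bezier drawn with `<path>`. Its stroke #ff00ff means score at S372, F1880. After flipping Y the toolpath is (52.23,89.47) → (66.92,104.86) → (84.90,139.42) → (101.15,181.15) → (110.65,218.05) → (108.36,238.13).

Shape 2 is a quadratic bezier drawn with `<path>`. Its stroke #ff00ff means score at S372, F1880. After flipping Y the toolpath is (96.23,189.93) → (100.41,165.13) → (100.73,135.99) → (97.20,102.50) → (89.81,64.67) → (78.57,22.49).

Shape 3 is a closed polygon drawn with `<polygon>`. Its stroke #000000 means engrave at S232, F3064. After flipping Y the toolpath is (69.91,115.14) → (52.08,181.20) → (90.77,221.46) → (96.59,133.04) → (115.72,169.90) → (69.91,115.14), returning to the start.

Shape 4 is a regular polygon drawn with `<polygon>`. Its stroke #ff8800 means cut at S869, F1175. After flipping Y the toolpath is (72.50,204.73) → (100.28,226.24) → (129.31,206.47) → (119.48,172.74) → (84.37,171.67) → (72.50,204.73), returning to the start.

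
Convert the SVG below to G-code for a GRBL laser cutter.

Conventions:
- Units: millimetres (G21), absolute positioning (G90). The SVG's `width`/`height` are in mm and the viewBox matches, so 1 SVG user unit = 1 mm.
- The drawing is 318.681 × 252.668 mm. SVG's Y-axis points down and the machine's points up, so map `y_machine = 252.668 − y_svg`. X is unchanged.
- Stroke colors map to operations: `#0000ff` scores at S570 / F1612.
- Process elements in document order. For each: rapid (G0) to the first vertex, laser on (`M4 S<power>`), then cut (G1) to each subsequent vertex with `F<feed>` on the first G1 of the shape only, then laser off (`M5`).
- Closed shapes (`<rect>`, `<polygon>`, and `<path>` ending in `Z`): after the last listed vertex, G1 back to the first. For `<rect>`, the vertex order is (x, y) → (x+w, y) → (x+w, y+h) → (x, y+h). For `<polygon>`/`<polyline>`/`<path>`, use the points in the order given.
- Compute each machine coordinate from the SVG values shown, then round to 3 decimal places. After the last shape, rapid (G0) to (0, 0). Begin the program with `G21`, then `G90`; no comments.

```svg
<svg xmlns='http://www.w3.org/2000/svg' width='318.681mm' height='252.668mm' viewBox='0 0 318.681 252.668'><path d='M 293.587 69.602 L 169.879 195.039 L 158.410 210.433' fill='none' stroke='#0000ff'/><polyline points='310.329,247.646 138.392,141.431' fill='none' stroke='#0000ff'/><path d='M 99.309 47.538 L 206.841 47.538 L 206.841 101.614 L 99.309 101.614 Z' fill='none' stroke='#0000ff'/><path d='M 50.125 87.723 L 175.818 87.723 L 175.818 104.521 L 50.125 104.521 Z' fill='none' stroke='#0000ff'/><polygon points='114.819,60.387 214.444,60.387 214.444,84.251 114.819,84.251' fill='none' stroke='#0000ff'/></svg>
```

G21
G90
G0 X293.587 Y183.066
M4 S570
G1 X169.879 Y57.629 F1612
G1 X158.410 Y42.235
M5
G0 X310.329 Y5.022
M4 S570
G1 X138.392 Y111.237 F1612
M5
G0 X99.309 Y205.130
M4 S570
G1 X206.841 Y205.130 F1612
G1 X206.841 Y151.054
G1 X99.309 Y151.054
G1 X99.309 Y205.130
M5
G0 X50.125 Y164.945
M4 S570
G1 X175.818 Y164.945 F1612
G1 X175.818 Y148.147
G1 X50.125 Y148.147
G1 X50.125 Y164.945
M5
G0 X114.819 Y192.281
M4 S570
G1 X214.444 Y192.281 F1612
G1 X214.444 Y168.417
G1 X114.819 Y168.417
G1 X114.819 Y192.281
M5
G0 X0.000 Y0.000

viewBox `0 0 318.681 252.668` with mm width/height → 1 unit = 1 mm. Flip: y_m = 252.668 − y_svg.

**Shape 1** — `<path>` open polyline, stroke `#0000ff` → score (S570, F1612). Machine vertices: (293.587,183.066) → (169.879,57.629) → (158.410,42.235). Open path.

**Shape 2** — `<polyline>` line segment, stroke `#0000ff` → score (S570, F1612). Machine vertices: (310.329,5.022) → (138.392,111.237). Open path.

**Shape 3** — `<path>` rectangle, stroke `#0000ff` → score (S570, F1612). Machine vertices: (99.309,205.130) → (206.841,205.130) → (206.841,151.054) → (99.309,151.054) → (99.309,205.130). Closed: final G1 returns to the first vertex.

**Shape 4** — `<path>` rectangle, stroke `#0000ff` → score (S570, F1612). Machine vertices: (50.125,164.945) → (175.818,164.945) → (175.818,148.147) → (50.125,148.147) → (50.125,164.945). Closed: final G1 returns to the first vertex.

**Shape 5** — `<polygon>` rectangle, stroke `#0000ff` → score (S570, F1612). Machine vertices: (114.819,192.281) → (214.444,192.281) → (214.444,168.417) → (114.819,168.417) → (114.819,192.281). Closed: final G1 returns to the first vertex.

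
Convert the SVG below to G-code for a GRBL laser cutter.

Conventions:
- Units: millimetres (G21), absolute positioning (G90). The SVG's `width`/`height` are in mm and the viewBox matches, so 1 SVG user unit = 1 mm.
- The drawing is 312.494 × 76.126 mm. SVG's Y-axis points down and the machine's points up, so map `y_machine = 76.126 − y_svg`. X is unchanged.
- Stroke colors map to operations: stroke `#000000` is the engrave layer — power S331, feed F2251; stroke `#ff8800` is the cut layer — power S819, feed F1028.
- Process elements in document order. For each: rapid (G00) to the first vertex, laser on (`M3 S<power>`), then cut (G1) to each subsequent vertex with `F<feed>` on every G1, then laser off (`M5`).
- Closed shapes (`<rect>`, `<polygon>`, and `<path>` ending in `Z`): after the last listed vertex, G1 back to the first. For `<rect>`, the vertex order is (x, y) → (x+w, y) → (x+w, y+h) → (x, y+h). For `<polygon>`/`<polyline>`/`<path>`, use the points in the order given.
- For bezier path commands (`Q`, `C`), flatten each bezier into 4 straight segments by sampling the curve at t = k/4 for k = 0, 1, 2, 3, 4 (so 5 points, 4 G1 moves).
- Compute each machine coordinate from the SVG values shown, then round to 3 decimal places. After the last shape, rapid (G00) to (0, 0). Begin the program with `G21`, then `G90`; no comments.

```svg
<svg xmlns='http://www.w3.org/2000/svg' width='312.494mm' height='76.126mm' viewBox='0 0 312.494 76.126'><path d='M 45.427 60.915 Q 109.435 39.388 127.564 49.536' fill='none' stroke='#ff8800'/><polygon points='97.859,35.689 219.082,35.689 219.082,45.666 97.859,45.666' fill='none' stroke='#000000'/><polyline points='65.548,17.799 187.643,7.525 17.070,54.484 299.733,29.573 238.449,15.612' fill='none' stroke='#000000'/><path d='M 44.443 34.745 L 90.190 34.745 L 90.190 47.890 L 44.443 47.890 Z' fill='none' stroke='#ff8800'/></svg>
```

G21
G90
G00 X45.427 Y15.211
M3 S819
G1 X74.564 Y23.995 F1028
G1 X97.965 Y28.819 F1028
G1 X115.632 Y29.684 F1028
G1 X127.564 Y26.590 F1028
M5
G00 X97.859 Y40.437
M3 S331
G1 X219.082 Y40.437 F2251
G1 X219.082 Y30.460 F2251
G1 X97.859 Y30.460 F2251
G1 X97.859 Y40.437 F2251
M5
G00 X65.548 Y58.327
M3 S331
G1 X187.643 Y68.601 F2251
G1 X17.070 Y21.642 F2251
G1 X299.733 Y46.553 F2251
G1 X238.449 Y60.514 F2251
M5
G00 X44.443 Y41.381
M3 S819
G1 X90.190 Y41.381 F1028
G1 X90.190 Y28.236 F1028
G1 X44.443 Y28.236 F1028
G1 X44.443 Y41.381 F1028
M5
G00 X0.000 Y0.000

Since the viewBox matches the mm dimensions, user units are millimetres directly. The only transform is the Y-flip y_m = 76.126 − y_svg.

Shape 1 is a quadratic bezier drawn with `<path>`. Its stroke #ff8800 means cut at S819, F1028. After flipping Y the toolpath is (45.427,15.211) → (74.564,23.995) → (97.965,28.819) → (115.632,29.684) → (127.564,26.590).

Shape 2 is a rectangle drawn with `<polygon>`. Its stroke #000000 means engrave at S331, F2251. After flipping Y the toolpath is (97.859,40.437) → (219.082,40.437) → (219.082,30.460) → (97.859,30.460) → (97.859,40.437), returning to the start.

Shape 3 is a open polyline drawn with `<polyline>`. Its stroke #000000 means engrave at S331, F2251. After flipping Y the toolpath is (65.548,58.327) → (187.643,68.601) → (17.070,21.642) → (299.733,46.553) → (238.449,60.514).

Shape 4 is a rectangle drawn with `<path>`. Its stroke #ff8800 means cut at S819, F1028. After flipping Y the toolpath is (44.443,41.381) → (90.190,41.381) → (90.190,28.236) → (44.443,28.236) → (44.443,41.381), returning to the start.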